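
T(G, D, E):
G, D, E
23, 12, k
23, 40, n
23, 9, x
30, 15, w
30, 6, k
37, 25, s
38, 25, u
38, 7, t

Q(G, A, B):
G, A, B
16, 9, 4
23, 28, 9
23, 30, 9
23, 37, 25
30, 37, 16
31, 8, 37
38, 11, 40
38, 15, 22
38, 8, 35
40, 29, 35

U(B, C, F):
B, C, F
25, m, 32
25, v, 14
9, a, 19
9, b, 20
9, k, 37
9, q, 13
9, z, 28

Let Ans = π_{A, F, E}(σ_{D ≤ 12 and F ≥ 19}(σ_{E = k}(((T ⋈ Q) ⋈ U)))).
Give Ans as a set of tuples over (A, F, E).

Joining T and Q on G yields {(23, 12, k, 28, 9), (23, 12, k, 30, 9), (23, 12, k, 37, 25), (23, 40, n, 28, 9), (23, 40, n, 30, 9), (23, 40, n, 37, 25), (23, 9, x, 28, 9), (23, 9, x, 30, 9), (23, 9, x, 37, 25), (30, 15, w, 37, 16), (30, 6, k, 37, 16), (38, 25, u, 11, 40), (38, 25, u, 15, 22), (38, 25, u, 8, 35), (38, 7, t, 11, 40), (38, 7, t, 15, 22), (38, 7, t, 8, 35)}.
Joining (T ⋈ Q) and U on B yields {(23, 12, k, 28, 9, a, 19), (23, 12, k, 28, 9, b, 20), (23, 12, k, 28, 9, k, 37), (23, 12, k, 28, 9, q, 13), (23, 12, k, 28, 9, z, 28), (23, 12, k, 30, 9, a, 19), (23, 12, k, 30, 9, b, 20), (23, 12, k, 30, 9, k, 37), (23, 12, k, 30, 9, q, 13), (23, 12, k, 30, 9, z, 28), (23, 12, k, 37, 25, m, 32), (23, 12, k, 37, 25, v, 14), (23, 40, n, 28, 9, a, 19), (23, 40, n, 28, 9, b, 20), (23, 40, n, 28, 9, k, 37), (23, 40, n, 28, 9, q, 13), (23, 40, n, 28, 9, z, 28), (23, 40, n, 30, 9, a, 19), (23, 40, n, 30, 9, b, 20), (23, 40, n, 30, 9, k, 37), (23, 40, n, 30, 9, q, 13), (23, 40, n, 30, 9, z, 28), (23, 40, n, 37, 25, m, 32), (23, 40, n, 37, 25, v, 14), (23, 9, x, 28, 9, a, 19), (23, 9, x, 28, 9, b, 20), (23, 9, x, 28, 9, k, 37), (23, 9, x, 28, 9, q, 13), (23, 9, x, 28, 9, z, 28), (23, 9, x, 30, 9, a, 19), (23, 9, x, 30, 9, b, 20), (23, 9, x, 30, 9, k, 37), (23, 9, x, 30, 9, q, 13), (23, 9, x, 30, 9, z, 28), (23, 9, x, 37, 25, m, 32), (23, 9, x, 37, 25, v, 14)}.
Filtering on E = k leaves {(23, 12, k, 28, 9, a, 19), (23, 12, k, 28, 9, b, 20), (23, 12, k, 28, 9, k, 37), (23, 12, k, 28, 9, q, 13), (23, 12, k, 28, 9, z, 28), (23, 12, k, 30, 9, a, 19), (23, 12, k, 30, 9, b, 20), (23, 12, k, 30, 9, k, 37), (23, 12, k, 30, 9, q, 13), (23, 12, k, 30, 9, z, 28), (23, 12, k, 37, 25, m, 32), (23, 12, k, 37, 25, v, 14)}.
Filtering on D ≤ 12 and F ≥ 19 leaves {(23, 12, k, 28, 9, a, 19), (23, 12, k, 28, 9, b, 20), (23, 12, k, 28, 9, k, 37), (23, 12, k, 28, 9, z, 28), (23, 12, k, 30, 9, a, 19), (23, 12, k, 30, 9, b, 20), (23, 12, k, 30, 9, k, 37), (23, 12, k, 30, 9, z, 28), (23, 12, k, 37, 25, m, 32)}.
Keep only column(s) A, F, E: {(28, 19, k), (28, 20, k), (28, 28, k), (28, 37, k), (30, 19, k), (30, 20, k), (30, 28, k), (30, 37, k), (37, 32, k)}

{(28, 19, k), (28, 20, k), (28, 28, k), (28, 37, k), (30, 19, k), (30, 20, k), (30, 28, k), (30, 37, k), (37, 32, k)}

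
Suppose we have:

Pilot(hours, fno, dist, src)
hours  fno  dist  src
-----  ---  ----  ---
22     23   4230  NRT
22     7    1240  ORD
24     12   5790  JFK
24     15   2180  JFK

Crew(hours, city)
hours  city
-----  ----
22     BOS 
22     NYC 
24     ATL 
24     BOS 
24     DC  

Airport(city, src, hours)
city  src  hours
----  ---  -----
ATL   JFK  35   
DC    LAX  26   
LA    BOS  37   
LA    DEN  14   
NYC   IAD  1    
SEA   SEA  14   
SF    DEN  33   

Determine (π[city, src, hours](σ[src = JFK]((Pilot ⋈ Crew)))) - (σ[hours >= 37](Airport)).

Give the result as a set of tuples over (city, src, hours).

Joining Pilot and Crew on hours yields {(22, 23, 4230, NRT, BOS), (22, 23, 4230, NRT, NYC), (22, 7, 1240, ORD, BOS), (22, 7, 1240, ORD, NYC), (24, 12, 5790, JFK, ATL), (24, 12, 5790, JFK, BOS), (24, 12, 5790, JFK, DC), (24, 15, 2180, JFK, ATL), (24, 15, 2180, JFK, BOS), (24, 15, 2180, JFK, DC)}.
Apply σ_{src = JFK}; surviving tuples: {(24, 12, 5790, JFK, ATL), (24, 12, 5790, JFK, BOS), (24, 12, 5790, JFK, DC), (24, 15, 2180, JFK, ATL), (24, 15, 2180, JFK, BOS), (24, 15, 2180, JFK, DC)}
π[city, src, hours]: project onto (city, src, hours) (3 duplicate(s) eliminated) → {(ATL, JFK, 24), (BOS, JFK, 24), (DC, JFK, 24)}
Apply σ_{hours >= 37}; surviving tuples: {(LA, BOS, 37)}
Taking the difference: {(ATL, JFK, 24), (BOS, JFK, 24), (DC, JFK, 24)}

{(ATL, JFK, 24), (BOS, JFK, 24), (DC, JFK, 24)}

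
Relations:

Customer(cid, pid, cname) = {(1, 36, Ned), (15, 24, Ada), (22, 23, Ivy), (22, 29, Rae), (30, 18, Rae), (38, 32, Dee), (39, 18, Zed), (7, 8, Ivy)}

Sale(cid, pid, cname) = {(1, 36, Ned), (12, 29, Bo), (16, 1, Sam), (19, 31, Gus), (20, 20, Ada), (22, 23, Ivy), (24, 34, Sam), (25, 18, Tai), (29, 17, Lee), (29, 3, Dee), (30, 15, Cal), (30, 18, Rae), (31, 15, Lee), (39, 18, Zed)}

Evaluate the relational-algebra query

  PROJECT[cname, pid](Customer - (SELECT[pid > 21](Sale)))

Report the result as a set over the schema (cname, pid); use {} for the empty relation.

{(Ada, 24), (Dee, 32), (Ivy, 8), (Rae, 18), (Rae, 29), (Zed, 18)}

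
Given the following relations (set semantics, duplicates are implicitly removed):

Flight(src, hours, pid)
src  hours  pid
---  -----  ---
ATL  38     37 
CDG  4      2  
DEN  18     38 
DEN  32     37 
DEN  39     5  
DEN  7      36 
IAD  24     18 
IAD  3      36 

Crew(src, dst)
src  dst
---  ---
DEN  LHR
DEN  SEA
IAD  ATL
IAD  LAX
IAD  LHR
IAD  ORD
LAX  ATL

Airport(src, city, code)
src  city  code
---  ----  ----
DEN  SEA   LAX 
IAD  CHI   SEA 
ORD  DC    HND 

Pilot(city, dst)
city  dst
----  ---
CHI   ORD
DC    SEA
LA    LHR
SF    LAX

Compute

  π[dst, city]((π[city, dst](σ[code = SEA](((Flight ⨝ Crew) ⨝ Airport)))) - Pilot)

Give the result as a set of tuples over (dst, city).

Joining Flight and Crew on src yields {(DEN, 18, 38, LHR), (DEN, 18, 38, SEA), (DEN, 32, 37, LHR), (DEN, 32, 37, SEA), (DEN, 39, 5, LHR), (DEN, 39, 5, SEA), (DEN, 7, 36, LHR), (DEN, 7, 36, SEA), (IAD, 24, 18, ATL), (IAD, 24, 18, LAX), (IAD, 24, 18, LHR), (IAD, 24, 18, ORD), (IAD, 3, 36, ATL), (IAD, 3, 36, LAX), (IAD, 3, 36, LHR), (IAD, 3, 36, ORD)}.
Joining (Flight ⨝ Crew) and Airport on src yields {(DEN, 18, 38, LHR, SEA, LAX), (DEN, 18, 38, SEA, SEA, LAX), (DEN, 32, 37, LHR, SEA, LAX), (DEN, 32, 37, SEA, SEA, LAX), (DEN, 39, 5, LHR, SEA, LAX), (DEN, 39, 5, SEA, SEA, LAX), (DEN, 7, 36, LHR, SEA, LAX), (DEN, 7, 36, SEA, SEA, LAX), (IAD, 24, 18, ATL, CHI, SEA), (IAD, 24, 18, LAX, CHI, SEA), (IAD, 24, 18, LHR, CHI, SEA), (IAD, 24, 18, ORD, CHI, SEA), (IAD, 3, 36, ATL, CHI, SEA), (IAD, 3, 36, LAX, CHI, SEA), (IAD, 3, 36, LHR, CHI, SEA), (IAD, 3, 36, ORD, CHI, SEA)}.
Selection code = SEA: {(IAD, 24, 18, ATL, CHI, SEA), (IAD, 24, 18, LAX, CHI, SEA), (IAD, 24, 18, LHR, CHI, SEA), (IAD, 24, 18, ORD, CHI, SEA), (IAD, 3, 36, ATL, CHI, SEA), (IAD, 3, 36, LAX, CHI, SEA), (IAD, 3, 36, LHR, CHI, SEA), (IAD, 3, 36, ORD, CHI, SEA)}
π_{city, dst} gives {(CHI, ATL), (CHI, LAX), (CHI, LHR), (CHI, ORD)} (4 duplicate(s) eliminated).
Set difference of the two operands is {(CHI, ATL), (CHI, LAX), (CHI, LHR)}.
π_{dst, city} gives {(ATL, CHI), (LAX, CHI), (LHR, CHI)}.

{(ATL, CHI), (LAX, CHI), (LHR, CHI)}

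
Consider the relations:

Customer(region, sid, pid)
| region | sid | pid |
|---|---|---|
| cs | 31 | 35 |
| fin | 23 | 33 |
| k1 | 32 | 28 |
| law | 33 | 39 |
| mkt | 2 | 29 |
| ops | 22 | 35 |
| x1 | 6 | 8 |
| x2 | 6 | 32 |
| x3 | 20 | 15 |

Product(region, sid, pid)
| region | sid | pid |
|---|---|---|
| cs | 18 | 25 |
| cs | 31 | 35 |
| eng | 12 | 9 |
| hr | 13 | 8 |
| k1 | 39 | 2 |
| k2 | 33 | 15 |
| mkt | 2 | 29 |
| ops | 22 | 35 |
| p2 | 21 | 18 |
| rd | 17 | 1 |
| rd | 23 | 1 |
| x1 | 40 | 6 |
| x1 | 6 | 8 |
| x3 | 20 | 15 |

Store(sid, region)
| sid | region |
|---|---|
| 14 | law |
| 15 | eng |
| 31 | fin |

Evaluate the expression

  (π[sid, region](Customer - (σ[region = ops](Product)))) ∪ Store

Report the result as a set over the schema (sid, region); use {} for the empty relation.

Filtering on region = ops leaves {(ops, 22, 35)}.
Taking the difference: {(cs, 31, 35), (fin, 23, 33), (k1, 32, 28), (law, 33, 39), (mkt, 2, 29), (x1, 6, 8), (x2, 6, 32), (x3, 20, 15)}
π[sid, region]: project onto (sid, region) → {(2, mkt), (20, x3), (23, fin), (31, cs), (32, k1), (33, law), (6, x1), (6, x2)}
Taking the union: {(14, law), (15, eng), (2, mkt), (20, x3), (23, fin), (31, cs), (31, fin), (32, k1), (33, law), (6, x1), (6, x2)}

{(14, law), (15, eng), (2, mkt), (20, x3), (23, fin), (31, cs), (31, fin), (32, k1), (33, law), (6, x1), (6, x2)}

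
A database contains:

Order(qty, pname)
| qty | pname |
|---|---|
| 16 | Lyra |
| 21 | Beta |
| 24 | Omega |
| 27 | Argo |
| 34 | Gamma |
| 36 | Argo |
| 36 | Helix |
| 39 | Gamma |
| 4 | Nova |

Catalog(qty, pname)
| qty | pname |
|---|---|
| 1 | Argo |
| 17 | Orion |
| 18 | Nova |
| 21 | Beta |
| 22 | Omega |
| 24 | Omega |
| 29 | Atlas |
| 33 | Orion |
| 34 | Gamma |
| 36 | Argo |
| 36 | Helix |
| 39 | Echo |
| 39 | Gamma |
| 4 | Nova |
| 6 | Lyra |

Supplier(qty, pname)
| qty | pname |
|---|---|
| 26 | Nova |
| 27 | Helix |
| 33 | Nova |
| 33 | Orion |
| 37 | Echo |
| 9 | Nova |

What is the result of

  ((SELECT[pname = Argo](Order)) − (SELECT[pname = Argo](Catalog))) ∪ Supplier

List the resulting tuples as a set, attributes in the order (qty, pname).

Selection pname = Argo: {(27, Argo), (36, Argo)}
Selection pname = Argo: {(1, Argo), (36, Argo)}
Set difference of the two operands is {(27, Argo)}.
Set union of the two operands is {(26, Nova), (27, Argo), (27, Helix), (33, Nova), (33, Orion), (37, Echo), (9, Nova)}.

{(26, Nova), (27, Argo), (27, Helix), (33, Nova), (33, Orion), (37, Echo), (9, Nova)}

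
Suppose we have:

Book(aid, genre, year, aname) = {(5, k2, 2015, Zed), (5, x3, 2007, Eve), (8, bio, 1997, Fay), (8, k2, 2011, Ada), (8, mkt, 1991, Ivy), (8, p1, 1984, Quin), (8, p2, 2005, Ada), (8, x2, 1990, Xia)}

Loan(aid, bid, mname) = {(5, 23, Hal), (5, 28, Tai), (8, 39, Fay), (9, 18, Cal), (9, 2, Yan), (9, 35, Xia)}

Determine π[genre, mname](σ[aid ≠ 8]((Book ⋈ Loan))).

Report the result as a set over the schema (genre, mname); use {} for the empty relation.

Natural join on aid: {(5, k2, 2015, Zed, 23, Hal), (5, k2, 2015, Zed, 28, Tai), (5, x3, 2007, Eve, 23, Hal), (5, x3, 2007, Eve, 28, Tai), (8, bio, 1997, Fay, 39, Fay), (8, k2, 2011, Ada, 39, Fay), (8, mkt, 1991, Ivy, 39, Fay), (8, p1, 1984, Quin, 39, Fay), (8, p2, 2005, Ada, 39, Fay), (8, x2, 1990, Xia, 39, Fay)}
Apply σ_{aid ≠ 8}; surviving tuples: {(5, k2, 2015, Zed, 23, Hal), (5, k2, 2015, Zed, 28, Tai), (5, x3, 2007, Eve, 23, Hal), (5, x3, 2007, Eve, 28, Tai)}
π[genre, mname]: project onto (genre, mname) → {(k2, Hal), (k2, Tai), (x3, Hal), (x3, Tai)}

{(k2, Hal), (k2, Tai), (x3, Hal), (x3, Tai)}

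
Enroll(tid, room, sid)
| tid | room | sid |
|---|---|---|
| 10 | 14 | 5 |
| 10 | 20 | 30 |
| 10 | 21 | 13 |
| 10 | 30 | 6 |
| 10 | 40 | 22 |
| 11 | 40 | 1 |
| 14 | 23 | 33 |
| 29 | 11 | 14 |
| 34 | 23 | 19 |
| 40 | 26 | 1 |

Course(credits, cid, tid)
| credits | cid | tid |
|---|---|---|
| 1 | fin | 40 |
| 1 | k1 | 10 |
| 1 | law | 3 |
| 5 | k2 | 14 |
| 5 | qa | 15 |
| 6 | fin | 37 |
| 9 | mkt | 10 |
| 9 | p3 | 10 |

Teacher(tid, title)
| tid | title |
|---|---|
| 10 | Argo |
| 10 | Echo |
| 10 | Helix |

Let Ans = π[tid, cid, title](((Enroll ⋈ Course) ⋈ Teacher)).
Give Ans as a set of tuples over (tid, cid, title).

Enroll ⋈ Course (natural join on tid): {(10, 14, 5, 1, k1), (10, 14, 5, 9, mkt), (10, 14, 5, 9, p3), (10, 20, 30, 1, k1), (10, 20, 30, 9, mkt), (10, 20, 30, 9, p3), (10, 21, 13, 1, k1), (10, 21, 13, 9, mkt), (10, 21, 13, 9, p3), (10, 30, 6, 1, k1), (10, 30, 6, 9, mkt), (10, 30, 6, 9, p3), (10, 40, 22, 1, k1), (10, 40, 22, 9, mkt), (10, 40, 22, 9, p3), (14, 23, 33, 5, k2), (40, 26, 1, 1, fin)}
(Enroll ⋈ Course) ⋈ Teacher (natural join on tid): {(10, 14, 5, 1, k1, Argo), (10, 14, 5, 1, k1, Echo), (10, 14, 5, 1, k1, Helix), (10, 14, 5, 9, mkt, Argo), (10, 14, 5, 9, mkt, Echo), (10, 14, 5, 9, mkt, Helix), (10, 14, 5, 9, p3, Argo), (10, 14, 5, 9, p3, Echo), (10, 14, 5, 9, p3, Helix), (10, 20, 30, 1, k1, Argo), (10, 20, 30, 1, k1, Echo), (10, 20, 30, 1, k1, Helix), (10, 20, 30, 9, mkt, Argo), (10, 20, 30, 9, mkt, Echo), (10, 20, 30, 9, mkt, Helix), (10, 20, 30, 9, p3, Argo), (10, 20, 30, 9, p3, Echo), (10, 20, 30, 9, p3, Helix), (10, 21, 13, 1, k1, Argo), (10, 21, 13, 1, k1, Echo), (10, 21, 13, 1, k1, Helix), (10, 21, 13, 9, mkt, Argo), (10, 21, 13, 9, mkt, Echo), (10, 21, 13, 9, mkt, Helix), (10, 21, 13, 9, p3, Argo), (10, 21, 13, 9, p3, Echo), (10, 21, 13, 9, p3, Helix), (10, 30, 6, 1, k1, Argo), (10, 30, 6, 1, k1, Echo), (10, 30, 6, 1, k1, Helix), (10, 30, 6, 9, mkt, Argo), (10, 30, 6, 9, mkt, Echo), (10, 30, 6, 9, mkt, Helix), (10, 30, 6, 9, p3, Argo), (10, 30, 6, 9, p3, Echo), (10, 30, 6, 9, p3, Helix), (10, 40, 22, 1, k1, Argo), (10, 40, 22, 1, k1, Echo), (10, 40, 22, 1, k1, Helix), (10, 40, 22, 9, mkt, Argo), (10, 40, 22, 9, mkt, Echo), (10, 40, 22, 9, mkt, Helix), (10, 40, 22, 9, p3, Argo), (10, 40, 22, 9, p3, Echo), (10, 40, 22, 9, p3, Helix)}
Keep only column(s) tid, cid, title (36 duplicate(s) eliminated): {(10, k1, Argo), (10, k1, Echo), (10, k1, Helix), (10, mkt, Argo), (10, mkt, Echo), (10, mkt, Helix), (10, p3, Argo), (10, p3, Echo), (10, p3, Helix)}

{(10, k1, Argo), (10, k1, Echo), (10, k1, Helix), (10, mkt, Argo), (10, mkt, Echo), (10, mkt, Helix), (10, p3, Argo), (10, p3, Echo), (10, p3, Helix)}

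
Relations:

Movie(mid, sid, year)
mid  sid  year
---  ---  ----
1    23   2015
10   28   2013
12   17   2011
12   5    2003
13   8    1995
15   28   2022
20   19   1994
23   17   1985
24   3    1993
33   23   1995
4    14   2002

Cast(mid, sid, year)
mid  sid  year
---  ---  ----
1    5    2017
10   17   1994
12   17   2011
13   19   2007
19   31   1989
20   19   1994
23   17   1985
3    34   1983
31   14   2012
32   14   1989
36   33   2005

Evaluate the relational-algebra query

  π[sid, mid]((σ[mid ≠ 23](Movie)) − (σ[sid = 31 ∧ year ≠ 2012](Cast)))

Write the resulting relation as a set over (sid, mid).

Apply σ_{mid ≠ 23}; surviving tuples: {(1, 23, 2015), (10, 28, 2013), (12, 17, 2011), (12, 5, 2003), (13, 8, 1995), (15, 28, 2022), (20, 19, 1994), (24, 3, 1993), (33, 23, 1995), (4, 14, 2002)}
Apply σ_{sid = 31 ∧ year ≠ 2012}; surviving tuples: {(19, 31, 1989)}
Set difference of the two operands is {(1, 23, 2015), (10, 28, 2013), (12, 17, 2011), (12, 5, 2003), (13, 8, 1995), (15, 28, 2022), (20, 19, 1994), (24, 3, 1993), (33, 23, 1995), (4, 14, 2002)}.
Keep only column(s) sid, mid: {(14, 4), (17, 12), (19, 20), (23, 1), (23, 33), (28, 10), (28, 15), (3, 24), (5, 12), (8, 13)}

{(14, 4), (17, 12), (19, 20), (23, 1), (23, 33), (28, 10), (28, 15), (3, 24), (5, 12), (8, 13)}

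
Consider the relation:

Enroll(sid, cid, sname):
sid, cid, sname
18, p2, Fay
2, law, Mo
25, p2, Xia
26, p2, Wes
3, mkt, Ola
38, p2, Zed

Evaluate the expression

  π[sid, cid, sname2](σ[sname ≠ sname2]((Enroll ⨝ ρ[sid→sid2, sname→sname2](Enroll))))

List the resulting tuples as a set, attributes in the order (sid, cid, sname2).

{(18, p2, Wes), (18, p2, Xia), (18, p2, Zed), (25, p2, Fay), (25, p2, Wes), (25, p2, Zed), (26, p2, Fay), (26, p2, Xia), (26, p2, Zed), (38, p2, Fay), (38, p2, Wes), (38, p2, Xia)}

ρ[sid→sid2, sname→sname2]: schema becomes (sid2, cid, sname2); tuples unchanged.
Joining Enroll and ρ[sid→sid2, sname→sname2](Enroll) on cid yields {(18, p2, Fay, 18, Fay), (18, p2, Fay, 25, Xia), (18, p2, Fay, 26, Wes), (18, p2, Fay, 38, Zed), (2, law, Mo, 2, Mo), (25, p2, Xia, 18, Fay), (25, p2, Xia, 25, Xia), (25, p2, Xia, 26, Wes), (25, p2, Xia, 38, Zed), (26, p2, Wes, 18, Fay), (26, p2, Wes, 25, Xia), (26, p2, Wes, 26, Wes), (26, p2, Wes, 38, Zed), (3, mkt, Ola, 3, Ola), (38, p2, Zed, 18, Fay), (38, p2, Zed, 25, Xia), (38, p2, Zed, 26, Wes), (38, p2, Zed, 38, Zed)}.
Filtering on sname ≠ sname2 leaves {(18, p2, Fay, 25, Xia), (18, p2, Fay, 26, Wes), (18, p2, Fay, 38, Zed), (25, p2, Xia, 18, Fay), (25, p2, Xia, 26, Wes), (25, p2, Xia, 38, Zed), (26, p2, Wes, 18, Fay), (26, p2, Wes, 25, Xia), (26, p2, Wes, 38, Zed), (38, p2, Zed, 18, Fay), (38, p2, Zed, 25, Xia), (38, p2, Zed, 26, Wes)}.
π[sid, cid, sname2]: project onto (sid, cid, sname2) → {(18, p2, Wes), (18, p2, Xia), (18, p2, Zed), (25, p2, Fay), (25, p2, Wes), (25, p2, Zed), (26, p2, Fay), (26, p2, Xia), (26, p2, Zed), (38, p2, Fay), (38, p2, Wes), (38, p2, Xia)}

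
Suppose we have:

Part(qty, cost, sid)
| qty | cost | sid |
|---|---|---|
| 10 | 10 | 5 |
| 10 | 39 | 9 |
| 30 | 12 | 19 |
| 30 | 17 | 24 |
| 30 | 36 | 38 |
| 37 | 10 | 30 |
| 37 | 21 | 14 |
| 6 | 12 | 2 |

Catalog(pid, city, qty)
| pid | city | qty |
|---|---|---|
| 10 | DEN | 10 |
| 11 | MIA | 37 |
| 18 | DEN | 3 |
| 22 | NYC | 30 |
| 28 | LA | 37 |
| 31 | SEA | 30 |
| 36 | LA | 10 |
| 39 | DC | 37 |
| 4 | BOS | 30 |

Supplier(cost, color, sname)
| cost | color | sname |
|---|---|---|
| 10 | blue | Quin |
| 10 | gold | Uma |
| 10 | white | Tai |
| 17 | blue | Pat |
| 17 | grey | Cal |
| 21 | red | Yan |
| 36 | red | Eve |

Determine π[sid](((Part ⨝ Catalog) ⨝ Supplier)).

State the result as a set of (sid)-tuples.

{14, 24, 30, 38, 5}

Natural join on qty: {(10, 10, 5, 10, DEN), (10, 10, 5, 36, LA), (10, 39, 9, 10, DEN), (10, 39, 9, 36, LA), (30, 12, 19, 22, NYC), (30, 12, 19, 31, SEA), (30, 12, 19, 4, BOS), (30, 17, 24, 22, NYC), (30, 17, 24, 31, SEA), (30, 17, 24, 4, BOS), (30, 36, 38, 22, NYC), (30, 36, 38, 31, SEA), (30, 36, 38, 4, BOS), (37, 10, 30, 11, MIA), (37, 10, 30, 28, LA), (37, 10, 30, 39, DC), (37, 21, 14, 11, MIA), (37, 21, 14, 28, LA), (37, 21, 14, 39, DC)}
Natural join on cost: {(10, 10, 5, 10, DEN, blue, Quin), (10, 10, 5, 10, DEN, gold, Uma), (10, 10, 5, 10, DEN, white, Tai), (10, 10, 5, 36, LA, blue, Quin), (10, 10, 5, 36, LA, gold, Uma), (10, 10, 5, 36, LA, white, Tai), (30, 17, 24, 22, NYC, blue, Pat), (30, 17, 24, 22, NYC, grey, Cal), (30, 17, 24, 31, SEA, blue, Pat), (30, 17, 24, 31, SEA, grey, Cal), (30, 17, 24, 4, BOS, blue, Pat), (30, 17, 24, 4, BOS, grey, Cal), (30, 36, 38, 22, NYC, red, Eve), (30, 36, 38, 31, SEA, red, Eve), (30, 36, 38, 4, BOS, red, Eve), (37, 10, 30, 11, MIA, blue, Quin), (37, 10, 30, 11, MIA, gold, Uma), (37, 10, 30, 11, MIA, white, Tai), (37, 10, 30, 28, LA, blue, Quin), (37, 10, 30, 28, LA, gold, Uma), (37, 10, 30, 28, LA, white, Tai), (37, 10, 30, 39, DC, blue, Quin), (37, 10, 30, 39, DC, gold, Uma), (37, 10, 30, 39, DC, white, Tai), (37, 21, 14, 11, MIA, red, Yan), (37, 21, 14, 28, LA, red, Yan), (37, 21, 14, 39, DC, red, Yan)}
π_{sid} gives {14, 24, 30, 38, 5} (22 duplicate(s) eliminated).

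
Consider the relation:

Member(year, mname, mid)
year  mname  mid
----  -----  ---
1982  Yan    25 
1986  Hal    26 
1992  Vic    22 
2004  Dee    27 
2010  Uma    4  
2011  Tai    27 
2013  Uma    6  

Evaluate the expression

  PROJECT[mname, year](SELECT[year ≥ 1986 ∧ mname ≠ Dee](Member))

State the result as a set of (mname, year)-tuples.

{(Hal, 1986), (Tai, 2011), (Uma, 2010), (Uma, 2013), (Vic, 1992)}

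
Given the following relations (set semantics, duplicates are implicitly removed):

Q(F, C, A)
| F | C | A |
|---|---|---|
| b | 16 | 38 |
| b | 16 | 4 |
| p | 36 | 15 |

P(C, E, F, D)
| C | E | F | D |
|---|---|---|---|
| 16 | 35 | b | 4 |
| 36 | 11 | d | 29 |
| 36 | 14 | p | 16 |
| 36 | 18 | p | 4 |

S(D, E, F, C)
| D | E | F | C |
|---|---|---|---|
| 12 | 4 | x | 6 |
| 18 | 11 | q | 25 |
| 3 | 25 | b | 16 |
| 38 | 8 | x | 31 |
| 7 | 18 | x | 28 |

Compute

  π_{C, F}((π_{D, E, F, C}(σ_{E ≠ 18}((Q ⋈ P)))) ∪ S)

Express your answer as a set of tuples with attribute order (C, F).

{(16, b), (25, q), (28, x), (31, x), (36, p), (6, x)}

Natural join on F, C: {(b, 16, 38, 35, 4), (b, 16, 4, 35, 4), (p, 36, 15, 14, 16), (p, 36, 15, 18, 4)}
Filtering on E ≠ 18 leaves {(b, 16, 38, 35, 4), (b, 16, 4, 35, 4), (p, 36, 15, 14, 16)}.
Keep only column(s) D, E, F, C (1 duplicate(s) eliminated): {(16, 14, p, 36), (4, 35, b, 16)}
Union: {(16, 14, p, 36), (4, 35, b, 16)} with {(12, 4, x, 6), (18, 11, q, 25), (3, 25, b, 16), (38, 8, x, 31), (7, 18, x, 28)} → {(12, 4, x, 6), (16, 14, p, 36), (18, 11, q, 25), (3, 25, b, 16), (38, 8, x, 31), (4, 35, b, 16), (7, 18, x, 28)}
Keep only column(s) C, F (1 duplicate(s) eliminated): {(16, b), (25, q), (28, x), (31, x), (36, p), (6, x)}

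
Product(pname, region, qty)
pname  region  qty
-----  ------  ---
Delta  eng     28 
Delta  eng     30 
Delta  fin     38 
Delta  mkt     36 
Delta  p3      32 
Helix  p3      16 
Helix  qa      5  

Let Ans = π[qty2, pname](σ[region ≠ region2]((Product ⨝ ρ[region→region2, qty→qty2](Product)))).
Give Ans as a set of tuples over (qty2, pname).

{(16, Helix), (28, Delta), (30, Delta), (32, Delta), (36, Delta), (38, Delta), (5, Helix)}

ρ[region→region2, qty→qty2]: schema becomes (pname, region2, qty2); tuples unchanged.
Product ⋈ ρ[region→region2, qty→qty2](Product) (natural join on pname): {(Delta, eng, 28, eng, 28), (Delta, eng, 28, eng, 30), (Delta, eng, 28, fin, 38), (Delta, eng, 28, mkt, 36), (Delta, eng, 28, p3, 32), (Delta, eng, 30, eng, 28), (Delta, eng, 30, eng, 30), (Delta, eng, 30, fin, 38), (Delta, eng, 30, mkt, 36), (Delta, eng, 30, p3, 32), (Delta, fin, 38, eng, 28), (Delta, fin, 38, eng, 30), (Delta, fin, 38, fin, 38), (Delta, fin, 38, mkt, 36), (Delta, fin, 38, p3, 32), (Delta, mkt, 36, eng, 28), (Delta, mkt, 36, eng, 30), (Delta, mkt, 36, fin, 38), (Delta, mkt, 36, mkt, 36), (Delta, mkt, 36, p3, 32), (Delta, p3, 32, eng, 28), (Delta, p3, 32, eng, 30), (Delta, p3, 32, fin, 38), (Delta, p3, 32, mkt, 36), (Delta, p3, 32, p3, 32), (Helix, p3, 16, p3, 16), (Helix, p3, 16, qa, 5), (Helix, qa, 5, p3, 16), (Helix, qa, 5, qa, 5)}
Filtering on region ≠ region2 leaves {(Delta, eng, 28, fin, 38), (Delta, eng, 28, mkt, 36), (Delta, eng, 28, p3, 32), (Delta, eng, 30, fin, 38), (Delta, eng, 30, mkt, 36), (Delta, eng, 30, p3, 32), (Delta, fin, 38, eng, 28), (Delta, fin, 38, eng, 30), (Delta, fin, 38, mkt, 36), (Delta, fin, 38, p3, 32), (Delta, mkt, 36, eng, 28), (Delta, mkt, 36, eng, 30), (Delta, mkt, 36, fin, 38), (Delta, mkt, 36, p3, 32), (Delta, p3, 32, eng, 28), (Delta, p3, 32, eng, 30), (Delta, p3, 32, fin, 38), (Delta, p3, 32, mkt, 36), (Helix, p3, 16, qa, 5), (Helix, qa, 5, p3, 16)}.
Projecting to qty2, pname (13 duplicate(s) eliminated): {(16, Helix), (28, Delta), (30, Delta), (32, Delta), (36, Delta), (38, Delta), (5, Helix)}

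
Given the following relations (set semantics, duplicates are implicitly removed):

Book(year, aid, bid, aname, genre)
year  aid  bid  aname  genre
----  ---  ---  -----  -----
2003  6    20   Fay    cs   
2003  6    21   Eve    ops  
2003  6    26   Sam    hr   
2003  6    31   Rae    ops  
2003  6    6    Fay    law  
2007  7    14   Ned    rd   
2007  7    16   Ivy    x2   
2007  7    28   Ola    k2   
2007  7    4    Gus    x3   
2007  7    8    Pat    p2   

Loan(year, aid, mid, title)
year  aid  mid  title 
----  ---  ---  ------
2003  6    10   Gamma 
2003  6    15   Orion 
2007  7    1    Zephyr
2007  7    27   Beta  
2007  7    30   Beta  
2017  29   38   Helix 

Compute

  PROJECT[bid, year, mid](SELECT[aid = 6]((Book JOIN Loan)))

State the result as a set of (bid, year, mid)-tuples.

{(20, 2003, 10), (20, 2003, 15), (21, 2003, 10), (21, 2003, 15), (26, 2003, 10), (26, 2003, 15), (31, 2003, 10), (31, 2003, 15), (6, 2003, 10), (6, 2003, 15)}

Book ⋈ Loan (natural join on year, aid): {(2003, 6, 20, Fay, cs, 10, Gamma), (2003, 6, 20, Fay, cs, 15, Orion), (2003, 6, 21, Eve, ops, 10, Gamma), (2003, 6, 21, Eve, ops, 15, Orion), (2003, 6, 26, Sam, hr, 10, Gamma), (2003, 6, 26, Sam, hr, 15, Orion), (2003, 6, 31, Rae, ops, 10, Gamma), (2003, 6, 31, Rae, ops, 15, Orion), (2003, 6, 6, Fay, law, 10, Gamma), (2003, 6, 6, Fay, law, 15, Orion), (2007, 7, 14, Ned, rd, 1, Zephyr), (2007, 7, 14, Ned, rd, 27, Beta), (2007, 7, 14, Ned, rd, 30, Beta), (2007, 7, 16, Ivy, x2, 1, Zephyr), (2007, 7, 16, Ivy, x2, 27, Beta), (2007, 7, 16, Ivy, x2, 30, Beta), (2007, 7, 28, Ola, k2, 1, Zephyr), (2007, 7, 28, Ola, k2, 27, Beta), (2007, 7, 28, Ola, k2, 30, Beta), (2007, 7, 4, Gus, x3, 1, Zephyr), (2007, 7, 4, Gus, x3, 27, Beta), (2007, 7, 4, Gus, x3, 30, Beta), (2007, 7, 8, Pat, p2, 1, Zephyr), (2007, 7, 8, Pat, p2, 27, Beta), (2007, 7, 8, Pat, p2, 30, Beta)}
Apply σ_{aid = 6}; surviving tuples: {(2003, 6, 20, Fay, cs, 10, Gamma), (2003, 6, 20, Fay, cs, 15, Orion), (2003, 6, 21, Eve, ops, 10, Gamma), (2003, 6, 21, Eve, ops, 15, Orion), (2003, 6, 26, Sam, hr, 10, Gamma), (2003, 6, 26, Sam, hr, 15, Orion), (2003, 6, 31, Rae, ops, 10, Gamma), (2003, 6, 31, Rae, ops, 15, Orion), (2003, 6, 6, Fay, law, 10, Gamma), (2003, 6, 6, Fay, law, 15, Orion)}
Keep only column(s) bid, year, mid: {(20, 2003, 10), (20, 2003, 15), (21, 2003, 10), (21, 2003, 15), (26, 2003, 10), (26, 2003, 15), (31, 2003, 10), (31, 2003, 15), (6, 2003, 10), (6, 2003, 15)}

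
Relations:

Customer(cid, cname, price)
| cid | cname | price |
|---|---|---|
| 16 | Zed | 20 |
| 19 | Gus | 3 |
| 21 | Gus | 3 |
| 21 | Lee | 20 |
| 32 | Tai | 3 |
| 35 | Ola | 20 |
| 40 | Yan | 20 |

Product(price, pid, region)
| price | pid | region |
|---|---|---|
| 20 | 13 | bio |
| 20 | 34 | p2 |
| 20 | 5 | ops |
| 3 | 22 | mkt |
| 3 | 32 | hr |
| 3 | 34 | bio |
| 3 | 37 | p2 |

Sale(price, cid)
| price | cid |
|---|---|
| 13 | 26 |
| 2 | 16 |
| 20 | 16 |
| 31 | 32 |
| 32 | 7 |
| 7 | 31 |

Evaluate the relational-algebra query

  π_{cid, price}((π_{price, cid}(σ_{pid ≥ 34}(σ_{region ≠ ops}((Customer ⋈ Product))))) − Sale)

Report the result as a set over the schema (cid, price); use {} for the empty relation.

{(19, 3), (21, 20), (21, 3), (32, 3), (35, 20), (40, 20)}

Customer ⋈ Product (natural join on price): {(16, Zed, 20, 13, bio), (16, Zed, 20, 34, p2), (16, Zed, 20, 5, ops), (19, Gus, 3, 22, mkt), (19, Gus, 3, 32, hr), (19, Gus, 3, 34, bio), (19, Gus, 3, 37, p2), (21, Gus, 3, 22, mkt), (21, Gus, 3, 32, hr), (21, Gus, 3, 34, bio), (21, Gus, 3, 37, p2), (21, Lee, 20, 13, bio), (21, Lee, 20, 34, p2), (21, Lee, 20, 5, ops), (32, Tai, 3, 22, mkt), (32, Tai, 3, 32, hr), (32, Tai, 3, 34, bio), (32, Tai, 3, 37, p2), (35, Ola, 20, 13, bio), (35, Ola, 20, 34, p2), (35, Ola, 20, 5, ops), (40, Yan, 20, 13, bio), (40, Yan, 20, 34, p2), (40, Yan, 20, 5, ops)}
σ[region ≠ ops]: keep tuples satisfying region ≠ ops → {(16, Zed, 20, 13, bio), (16, Zed, 20, 34, p2), (19, Gus, 3, 22, mkt), (19, Gus, 3, 32, hr), (19, Gus, 3, 34, bio), (19, Gus, 3, 37, p2), (21, Gus, 3, 22, mkt), (21, Gus, 3, 32, hr), (21, Gus, 3, 34, bio), (21, Gus, 3, 37, p2), (21, Lee, 20, 13, bio), (21, Lee, 20, 34, p2), (32, Tai, 3, 22, mkt), (32, Tai, 3, 32, hr), (32, Tai, 3, 34, bio), (32, Tai, 3, 37, p2), (35, Ola, 20, 13, bio), (35, Ola, 20, 34, p2), (40, Yan, 20, 13, bio), (40, Yan, 20, 34, p2)}
σ[pid ≥ 34]: keep tuples satisfying pid ≥ 34 → {(16, Zed, 20, 34, p2), (19, Gus, 3, 34, bio), (19, Gus, 3, 37, p2), (21, Gus, 3, 34, bio), (21, Gus, 3, 37, p2), (21, Lee, 20, 34, p2), (32, Tai, 3, 34, bio), (32, Tai, 3, 37, p2), (35, Ola, 20, 34, p2), (40, Yan, 20, 34, p2)}
Keep only column(s) price, cid (3 duplicate(s) eliminated): {(20, 16), (20, 21), (20, 35), (20, 40), (3, 19), (3, 21), (3, 32)}
Difference: {(20, 16), (20, 21), (20, 35), (20, 40), (3, 19), (3, 21), (3, 32)} with {(13, 26), (2, 16), (20, 16), (31, 32), (32, 7), (7, 31)} → {(20, 21), (20, 35), (20, 40), (3, 19), (3, 21), (3, 32)}
Keep only column(s) cid, price: {(19, 3), (21, 20), (21, 3), (32, 3), (35, 20), (40, 20)}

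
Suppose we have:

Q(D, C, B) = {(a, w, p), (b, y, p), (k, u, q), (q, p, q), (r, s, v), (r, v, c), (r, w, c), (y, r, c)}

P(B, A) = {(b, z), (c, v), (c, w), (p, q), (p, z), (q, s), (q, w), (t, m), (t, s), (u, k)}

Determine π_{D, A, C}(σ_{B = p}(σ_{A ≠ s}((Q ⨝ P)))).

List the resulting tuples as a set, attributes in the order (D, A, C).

{(a, q, w), (a, z, w), (b, q, y), (b, z, y)}

Joining Q and P on B yields {(a, w, p, q), (a, w, p, z), (b, y, p, q), (b, y, p, z), (k, u, q, s), (k, u, q, w), (q, p, q, s), (q, p, q, w), (r, v, c, v), (r, v, c, w), (r, w, c, v), (r, w, c, w), (y, r, c, v), (y, r, c, w)}.
Filtering on A ≠ s leaves {(a, w, p, q), (a, w, p, z), (b, y, p, q), (b, y, p, z), (k, u, q, w), (q, p, q, w), (r, v, c, v), (r, v, c, w), (r, w, c, v), (r, w, c, w), (y, r, c, v), (y, r, c, w)}.
Filtering on B = p leaves {(a, w, p, q), (a, w, p, z), (b, y, p, q), (b, y, p, z)}.
π_{D, A, C} gives {(a, q, w), (a, z, w), (b, q, y), (b, z, y)}.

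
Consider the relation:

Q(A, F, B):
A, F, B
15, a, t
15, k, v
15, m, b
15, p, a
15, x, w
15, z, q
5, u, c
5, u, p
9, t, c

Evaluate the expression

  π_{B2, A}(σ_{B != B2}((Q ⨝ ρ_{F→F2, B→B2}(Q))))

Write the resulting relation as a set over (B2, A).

{(a, 15), (b, 15), (c, 5), (p, 5), (q, 15), (t, 15), (v, 15), (w, 15)}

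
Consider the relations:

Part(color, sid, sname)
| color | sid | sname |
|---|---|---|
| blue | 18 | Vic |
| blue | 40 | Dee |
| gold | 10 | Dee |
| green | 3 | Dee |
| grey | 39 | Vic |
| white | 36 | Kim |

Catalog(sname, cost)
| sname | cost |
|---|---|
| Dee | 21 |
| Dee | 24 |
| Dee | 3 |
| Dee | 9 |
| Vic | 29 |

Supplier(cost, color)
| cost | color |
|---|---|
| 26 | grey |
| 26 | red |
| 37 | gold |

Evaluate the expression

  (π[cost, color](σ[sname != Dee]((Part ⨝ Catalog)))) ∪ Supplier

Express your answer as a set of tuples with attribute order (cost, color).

Part ⋈ Catalog (natural join on sname): {(blue, 18, Vic, 29), (blue, 40, Dee, 21), (blue, 40, Dee, 24), (blue, 40, Dee, 3), (blue, 40, Dee, 9), (gold, 10, Dee, 21), (gold, 10, Dee, 24), (gold, 10, Dee, 3), (gold, 10, Dee, 9), (green, 3, Dee, 21), (green, 3, Dee, 24), (green, 3, Dee, 3), (green, 3, Dee, 9), (grey, 39, Vic, 29)}
Apply σ_{sname != Dee}; surviving tuples: {(blue, 18, Vic, 29), (grey, 39, Vic, 29)}
π[cost, color]: project onto (cost, color) → {(29, blue), (29, grey)}
Taking the union: {(26, grey), (26, red), (29, blue), (29, grey), (37, gold)}

{(26, grey), (26, red), (29, blue), (29, grey), (37, gold)}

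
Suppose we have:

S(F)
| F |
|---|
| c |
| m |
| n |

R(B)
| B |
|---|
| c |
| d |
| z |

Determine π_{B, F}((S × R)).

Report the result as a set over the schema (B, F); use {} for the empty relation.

S × R: Cartesian product, 3·3 = 9 tuples over (F, B).
π_{B, F} gives {(c, c), (c, m), (c, n), (d, c), (d, m), (d, n), (z, c), (z, m), (z, n)}.

{(c, c), (c, m), (c, n), (d, c), (d, m), (d, n), (z, c), (z, m), (z, n)}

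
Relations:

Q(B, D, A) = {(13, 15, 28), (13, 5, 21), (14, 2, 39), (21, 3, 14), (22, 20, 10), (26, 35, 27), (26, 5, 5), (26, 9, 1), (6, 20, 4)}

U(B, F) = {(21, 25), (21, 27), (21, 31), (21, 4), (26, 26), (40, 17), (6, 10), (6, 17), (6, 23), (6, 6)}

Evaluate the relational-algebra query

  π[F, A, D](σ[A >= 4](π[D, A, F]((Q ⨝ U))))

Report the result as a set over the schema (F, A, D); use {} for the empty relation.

Joining Q and U on B yields {(21, 3, 14, 25), (21, 3, 14, 27), (21, 3, 14, 31), (21, 3, 14, 4), (26, 35, 27, 26), (26, 5, 5, 26), (26, 9, 1, 26), (6, 20, 4, 10), (6, 20, 4, 17), (6, 20, 4, 23), (6, 20, 4, 6)}.
Projecting to D, A, F: {(20, 4, 10), (20, 4, 17), (20, 4, 23), (20, 4, 6), (3, 14, 25), (3, 14, 27), (3, 14, 31), (3, 14, 4), (35, 27, 26), (5, 5, 26), (9, 1, 26)}
Selection A >= 4: {(20, 4, 10), (20, 4, 17), (20, 4, 23), (20, 4, 6), (3, 14, 25), (3, 14, 27), (3, 14, 31), (3, 14, 4), (35, 27, 26), (5, 5, 26)}
Projecting to F, A, D: {(10, 4, 20), (17, 4, 20), (23, 4, 20), (25, 14, 3), (26, 27, 35), (26, 5, 5), (27, 14, 3), (31, 14, 3), (4, 14, 3), (6, 4, 20)}

{(10, 4, 20), (17, 4, 20), (23, 4, 20), (25, 14, 3), (26, 27, 35), (26, 5, 5), (27, 14, 3), (31, 14, 3), (4, 14, 3), (6, 4, 20)}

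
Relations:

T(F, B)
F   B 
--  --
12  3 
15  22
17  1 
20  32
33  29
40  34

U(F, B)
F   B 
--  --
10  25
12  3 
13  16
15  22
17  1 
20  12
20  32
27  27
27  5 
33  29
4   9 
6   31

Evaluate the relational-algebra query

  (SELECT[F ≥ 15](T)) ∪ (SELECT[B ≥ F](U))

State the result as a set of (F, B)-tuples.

{(10, 25), (13, 16), (15, 22), (17, 1), (20, 32), (27, 27), (33, 29), (4, 9), (40, 34), (6, 31)}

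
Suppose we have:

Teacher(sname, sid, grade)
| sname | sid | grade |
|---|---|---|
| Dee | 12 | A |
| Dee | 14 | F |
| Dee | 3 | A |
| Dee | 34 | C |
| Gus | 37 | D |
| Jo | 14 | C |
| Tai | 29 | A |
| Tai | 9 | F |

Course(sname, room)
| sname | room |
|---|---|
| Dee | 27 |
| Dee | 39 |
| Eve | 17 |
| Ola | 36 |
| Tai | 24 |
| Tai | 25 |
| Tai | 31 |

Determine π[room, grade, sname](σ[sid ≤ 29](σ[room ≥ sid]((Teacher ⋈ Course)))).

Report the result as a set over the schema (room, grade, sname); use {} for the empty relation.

{(24, F, Tai), (25, F, Tai), (27, A, Dee), (27, F, Dee), (31, A, Tai), (31, F, Tai), (39, A, Dee), (39, F, Dee)}

Natural join on sname: {(Dee, 12, A, 27), (Dee, 12, A, 39), (Dee, 14, F, 27), (Dee, 14, F, 39), (Dee, 3, A, 27), (Dee, 3, A, 39), (Dee, 34, C, 27), (Dee, 34, C, 39), (Tai, 29, A, 24), (Tai, 29, A, 25), (Tai, 29, A, 31), (Tai, 9, F, 24), (Tai, 9, F, 25), (Tai, 9, F, 31)}
Filtering on room ≥ sid leaves {(Dee, 12, A, 27), (Dee, 12, A, 39), (Dee, 14, F, 27), (Dee, 14, F, 39), (Dee, 3, A, 27), (Dee, 3, A, 39), (Dee, 34, C, 39), (Tai, 29, A, 31), (Tai, 9, F, 24), (Tai, 9, F, 25), (Tai, 9, F, 31)}.
Filtering on sid ≤ 29 leaves {(Dee, 12, A, 27), (Dee, 12, A, 39), (Dee, 14, F, 27), (Dee, 14, F, 39), (Dee, 3, A, 27), (Dee, 3, A, 39), (Tai, 29, A, 31), (Tai, 9, F, 24), (Tai, 9, F, 25), (Tai, 9, F, 31)}.
Projecting to room, grade, sname (2 duplicate(s) eliminated): {(24, F, Tai), (25, F, Tai), (27, A, Dee), (27, F, Dee), (31, A, Tai), (31, F, Tai), (39, A, Dee), (39, F, Dee)}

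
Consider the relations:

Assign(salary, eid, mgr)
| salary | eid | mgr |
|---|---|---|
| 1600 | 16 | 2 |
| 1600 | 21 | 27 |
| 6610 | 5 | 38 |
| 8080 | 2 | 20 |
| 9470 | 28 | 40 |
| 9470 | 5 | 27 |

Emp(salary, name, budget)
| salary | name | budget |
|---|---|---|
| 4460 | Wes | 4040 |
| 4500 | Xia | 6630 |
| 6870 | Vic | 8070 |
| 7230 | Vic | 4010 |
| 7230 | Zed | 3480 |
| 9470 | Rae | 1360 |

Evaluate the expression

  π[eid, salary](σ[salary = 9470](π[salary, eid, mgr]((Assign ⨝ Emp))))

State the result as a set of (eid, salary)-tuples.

{(28, 9470), (5, 9470)}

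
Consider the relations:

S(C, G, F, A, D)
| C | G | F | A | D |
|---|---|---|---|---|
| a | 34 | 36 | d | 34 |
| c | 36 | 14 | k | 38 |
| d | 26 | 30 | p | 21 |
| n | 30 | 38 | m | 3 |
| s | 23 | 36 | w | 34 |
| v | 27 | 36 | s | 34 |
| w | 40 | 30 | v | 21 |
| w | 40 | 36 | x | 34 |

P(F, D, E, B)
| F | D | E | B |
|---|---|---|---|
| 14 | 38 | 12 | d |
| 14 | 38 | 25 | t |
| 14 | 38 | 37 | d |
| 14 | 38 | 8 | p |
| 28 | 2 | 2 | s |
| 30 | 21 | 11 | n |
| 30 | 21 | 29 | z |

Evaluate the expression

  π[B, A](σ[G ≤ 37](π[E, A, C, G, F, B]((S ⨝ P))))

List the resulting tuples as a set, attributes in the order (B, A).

{(d, k), (n, p), (p, k), (t, k), (z, p)}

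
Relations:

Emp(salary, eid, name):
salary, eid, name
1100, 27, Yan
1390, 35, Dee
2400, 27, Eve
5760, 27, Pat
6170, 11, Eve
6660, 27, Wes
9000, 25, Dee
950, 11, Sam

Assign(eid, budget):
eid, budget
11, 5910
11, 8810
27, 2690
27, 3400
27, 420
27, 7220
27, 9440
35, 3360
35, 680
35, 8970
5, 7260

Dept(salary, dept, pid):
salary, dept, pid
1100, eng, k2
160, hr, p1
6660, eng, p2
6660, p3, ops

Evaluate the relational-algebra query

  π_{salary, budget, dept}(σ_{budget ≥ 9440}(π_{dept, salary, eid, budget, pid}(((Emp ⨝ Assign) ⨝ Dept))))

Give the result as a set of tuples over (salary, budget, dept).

{(1100, 9440, eng), (6660, 9440, eng), (6660, 9440, p3)}

Natural join on eid: {(1100, 27, Yan, 2690), (1100, 27, Yan, 3400), (1100, 27, Yan, 420), (1100, 27, Yan, 7220), (1100, 27, Yan, 9440), (1390, 35, Dee, 3360), (1390, 35, Dee, 680), (1390, 35, Dee, 8970), (2400, 27, Eve, 2690), (2400, 27, Eve, 3400), (2400, 27, Eve, 420), (2400, 27, Eve, 7220), (2400, 27, Eve, 9440), (5760, 27, Pat, 2690), (5760, 27, Pat, 3400), (5760, 27, Pat, 420), (5760, 27, Pat, 7220), (5760, 27, Pat, 9440), (6170, 11, Eve, 5910), (6170, 11, Eve, 8810), (6660, 27, Wes, 2690), (6660, 27, Wes, 3400), (6660, 27, Wes, 420), (6660, 27, Wes, 7220), (6660, 27, Wes, 9440), (950, 11, Sam, 5910), (950, 11, Sam, 8810)}
Natural join on salary: {(1100, 27, Yan, 2690, eng, k2), (1100, 27, Yan, 3400, eng, k2), (1100, 27, Yan, 420, eng, k2), (1100, 27, Yan, 7220, eng, k2), (1100, 27, Yan, 9440, eng, k2), (6660, 27, Wes, 2690, eng, p2), (6660, 27, Wes, 2690, p3, ops), (6660, 27, Wes, 3400, eng, p2), (6660, 27, Wes, 3400, p3, ops), (6660, 27, Wes, 420, eng, p2), (6660, 27, Wes, 420, p3, ops), (6660, 27, Wes, 7220, eng, p2), (6660, 27, Wes, 7220, p3, ops), (6660, 27, Wes, 9440, eng, p2), (6660, 27, Wes, 9440, p3, ops)}
Keep only column(s) dept, salary, eid, budget, pid: {(eng, 1100, 27, 2690, k2), (eng, 1100, 27, 3400, k2), (eng, 1100, 27, 420, k2), (eng, 1100, 27, 7220, k2), (eng, 1100, 27, 9440, k2), (eng, 6660, 27, 2690, p2), (eng, 6660, 27, 3400, p2), (eng, 6660, 27, 420, p2), (eng, 6660, 27, 7220, p2), (eng, 6660, 27, 9440, p2), (p3, 6660, 27, 2690, ops), (p3, 6660, 27, 3400, ops), (p3, 6660, 27, 420, ops), (p3, 6660, 27, 7220, ops), (p3, 6660, 27, 9440, ops)}
Filtering on budget ≥ 9440 leaves {(eng, 1100, 27, 9440, k2), (eng, 6660, 27, 9440, p2), (p3, 6660, 27, 9440, ops)}.
Keep only column(s) salary, budget, dept: {(1100, 9440, eng), (6660, 9440, eng), (6660, 9440, p3)}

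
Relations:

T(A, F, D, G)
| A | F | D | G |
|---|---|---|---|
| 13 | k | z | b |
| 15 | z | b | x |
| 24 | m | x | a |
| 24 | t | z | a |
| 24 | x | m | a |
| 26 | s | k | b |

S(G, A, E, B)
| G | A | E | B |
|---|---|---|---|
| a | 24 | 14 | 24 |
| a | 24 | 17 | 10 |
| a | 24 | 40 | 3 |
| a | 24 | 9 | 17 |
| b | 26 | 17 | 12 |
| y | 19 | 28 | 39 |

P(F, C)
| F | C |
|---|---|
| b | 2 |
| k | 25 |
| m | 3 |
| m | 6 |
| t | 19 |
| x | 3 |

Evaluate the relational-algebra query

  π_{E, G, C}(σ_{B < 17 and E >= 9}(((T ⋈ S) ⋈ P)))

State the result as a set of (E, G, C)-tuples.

Joining T and S on A, G yields {(24, m, x, a, 14, 24), (24, m, x, a, 17, 10), (24, m, x, a, 40, 3), (24, m, x, a, 9, 17), (24, t, z, a, 14, 24), (24, t, z, a, 17, 10), (24, t, z, a, 40, 3), (24, t, z, a, 9, 17), (24, x, m, a, 14, 24), (24, x, m, a, 17, 10), (24, x, m, a, 40, 3), (24, x, m, a, 9, 17), (26, s, k, b, 17, 12)}.
Joining (T ⋈ S) and P on F yields {(24, m, x, a, 14, 24, 3), (24, m, x, a, 14, 24, 6), (24, m, x, a, 17, 10, 3), (24, m, x, a, 17, 10, 6), (24, m, x, a, 40, 3, 3), (24, m, x, a, 40, 3, 6), (24, m, x, a, 9, 17, 3), (24, m, x, a, 9, 17, 6), (24, t, z, a, 14, 24, 19), (24, t, z, a, 17, 10, 19), (24, t, z, a, 40, 3, 19), (24, t, z, a, 9, 17, 19), (24, x, m, a, 14, 24, 3), (24, x, m, a, 17, 10, 3), (24, x, m, a, 40, 3, 3), (24, x, m, a, 9, 17, 3)}.
Filtering on B < 17 and E >= 9 leaves {(24, m, x, a, 17, 10, 3), (24, m, x, a, 17, 10, 6), (24, m, x, a, 40, 3, 3), (24, m, x, a, 40, 3, 6), (24, t, z, a, 17, 10, 19), (24, t, z, a, 40, 3, 19), (24, x, m, a, 17, 10, 3), (24, x, m, a, 40, 3, 3)}.
π[E, G, C]: project onto (E, G, C) (2 duplicate(s) eliminated) → {(17, a, 19), (17, a, 3), (17, a, 6), (40, a, 19), (40, a, 3), (40, a, 6)}

{(17, a, 19), (17, a, 3), (17, a, 6), (40, a, 19), (40, a, 3), (40, a, 6)}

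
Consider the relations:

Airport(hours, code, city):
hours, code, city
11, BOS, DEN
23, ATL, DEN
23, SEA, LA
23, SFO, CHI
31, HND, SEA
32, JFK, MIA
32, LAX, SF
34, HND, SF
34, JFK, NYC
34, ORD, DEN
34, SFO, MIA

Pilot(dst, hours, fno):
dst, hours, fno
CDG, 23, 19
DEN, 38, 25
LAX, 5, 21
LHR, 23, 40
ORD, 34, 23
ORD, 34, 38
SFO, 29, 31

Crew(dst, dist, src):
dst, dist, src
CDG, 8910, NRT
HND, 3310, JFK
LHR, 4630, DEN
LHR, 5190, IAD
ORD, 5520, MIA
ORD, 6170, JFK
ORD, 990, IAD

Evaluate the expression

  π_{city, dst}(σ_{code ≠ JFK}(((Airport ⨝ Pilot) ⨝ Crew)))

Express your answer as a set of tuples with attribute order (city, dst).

{(CHI, CDG), (CHI, LHR), (DEN, CDG), (DEN, LHR), (DEN, ORD), (LA, CDG), (LA, LHR), (MIA, ORD), (SF, ORD)}

Natural join on hours: {(23, ATL, DEN, CDG, 19), (23, ATL, DEN, LHR, 40), (23, SEA, LA, CDG, 19), (23, SEA, LA, LHR, 40), (23, SFO, CHI, CDG, 19), (23, SFO, CHI, LHR, 40), (34, HND, SF, ORD, 23), (34, HND, SF, ORD, 38), (34, JFK, NYC, ORD, 23), (34, JFK, NYC, ORD, 38), (34, ORD, DEN, ORD, 23), (34, ORD, DEN, ORD, 38), (34, SFO, MIA, ORD, 23), (34, SFO, MIA, ORD, 38)}
Natural join on dst: {(23, ATL, DEN, CDG, 19, 8910, NRT), (23, ATL, DEN, LHR, 40, 4630, DEN), (23, ATL, DEN, LHR, 40, 5190, IAD), (23, SEA, LA, CDG, 19, 8910, NRT), (23, SEA, LA, LHR, 40, 4630, DEN), (23, SEA, LA, LHR, 40, 5190, IAD), (23, SFO, CHI, CDG, 19, 8910, NRT), (23, SFO, CHI, LHR, 40, 4630, DEN), (23, SFO, CHI, LHR, 40, 5190, IAD), (34, HND, SF, ORD, 23, 5520, MIA), (34, HND, SF, ORD, 23, 6170, JFK), (34, HND, SF, ORD, 23, 990, IAD), (34, HND, SF, ORD, 38, 5520, MIA), (34, HND, SF, ORD, 38, 6170, JFK), (34, HND, SF, ORD, 38, 990, IAD), (34, JFK, NYC, ORD, 23, 5520, MIA), (34, JFK, NYC, ORD, 23, 6170, JFK), (34, JFK, NYC, ORD, 23, 990, IAD), (34, JFK, NYC, ORD, 38, 5520, MIA), (34, JFK, NYC, ORD, 38, 6170, JFK), (34, JFK, NYC, ORD, 38, 990, IAD), (34, ORD, DEN, ORD, 23, 5520, MIA), (34, ORD, DEN, ORD, 23, 6170, JFK), (34, ORD, DEN, ORD, 23, 990, IAD), (34, ORD, DEN, ORD, 38, 5520, MIA), (34, ORD, DEN, ORD, 38, 6170, JFK), (34, ORD, DEN, ORD, 38, 990, IAD), (34, SFO, MIA, ORD, 23, 5520, MIA), (34, SFO, MIA, ORD, 23, 6170, JFK), (34, SFO, MIA, ORD, 23, 990, IAD), (34, SFO, MIA, ORD, 38, 5520, MIA), (34, SFO, MIA, ORD, 38, 6170, JFK), (34, SFO, MIA, ORD, 38, 990, IAD)}
σ[code ≠ JFK]: keep tuples satisfying code ≠ JFK → {(23, ATL, DEN, CDG, 19, 8910, NRT), (23, ATL, DEN, LHR, 40, 4630, DEN), (23, ATL, DEN, LHR, 40, 5190, IAD), (23, SEA, LA, CDG, 19, 8910, NRT), (23, SEA, LA, LHR, 40, 4630, DEN), (23, SEA, LA, LHR, 40, 5190, IAD), (23, SFO, CHI, CDG, 19, 8910, NRT), (23, SFO, CHI, LHR, 40, 4630, DEN), (23, SFO, CHI, LHR, 40, 5190, IAD), (34, HND, SF, ORD, 23, 5520, MIA), (34, HND, SF, ORD, 23, 6170, JFK), (34, HND, SF, ORD, 23, 990, IAD), (34, HND, SF, ORD, 38, 5520, MIA), (34, HND, SF, ORD, 38, 6170, JFK), (34, HND, SF, ORD, 38, 990, IAD), (34, ORD, DEN, ORD, 23, 5520, MIA), (34, ORD, DEN, ORD, 23, 6170, JFK), (34, ORD, DEN, ORD, 23, 990, IAD), (34, ORD, DEN, ORD, 38, 5520, MIA), (34, ORD, DEN, ORD, 38, 6170, JFK), (34, ORD, DEN, ORD, 38, 990, IAD), (34, SFO, MIA, ORD, 23, 5520, MIA), (34, SFO, MIA, ORD, 23, 6170, JFK), (34, SFO, MIA, ORD, 23, 990, IAD), (34, SFO, MIA, ORD, 38, 5520, MIA), (34, SFO, MIA, ORD, 38, 6170, JFK), (34, SFO, MIA, ORD, 38, 990, IAD)}
Projecting to city, dst (18 duplicate(s) eliminated): {(CHI, CDG), (CHI, LHR), (DEN, CDG), (DEN, LHR), (DEN, ORD), (LA, CDG), (LA, LHR), (MIA, ORD), (SF, ORD)}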